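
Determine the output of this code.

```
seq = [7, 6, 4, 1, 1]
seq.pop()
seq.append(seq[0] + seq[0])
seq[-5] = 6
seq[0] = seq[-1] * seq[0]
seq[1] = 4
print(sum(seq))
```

107

pop() removes 1 → [7, 6, 4, 1]
append seq[0]+seq[0] = 7+7 = 14 → [7, 6, 4, 1, 14]
seq[-5] = 6 → [6, 6, 4, 1, 14]
seq[0] = seq[-1]*seq[0] = 14*6 = 84 → [84, 6, 4, 1, 14]
seq[1] = 4 → [84, 4, 4, 1, 14]
sum = 107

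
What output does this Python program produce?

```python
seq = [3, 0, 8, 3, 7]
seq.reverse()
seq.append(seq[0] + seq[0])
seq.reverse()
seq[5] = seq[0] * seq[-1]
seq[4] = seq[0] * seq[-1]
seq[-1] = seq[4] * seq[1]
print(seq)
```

reverse → [7, 3, 8, 0, 3]
append seq[0]+seq[0] = 7+7 = 14 → [7, 3, 8, 0, 3, 14]
reverse → [14, 3, 0, 8, 3, 7]
seq[5] = seq[0]*seq[-1] = 14*7 = 98 → [14, 3, 0, 8, 3, 98]
seq[4] = seq[0]*seq[-1] = 14*98 = 1372 → [14, 3, 0, 8, 1372, 98]
seq[-1] = seq[4]*seq[1] = 1372*3 = 4116 → [14, 3, 0, 8, 1372, 4116]

[14, 3, 0, 8, 1372, 4116]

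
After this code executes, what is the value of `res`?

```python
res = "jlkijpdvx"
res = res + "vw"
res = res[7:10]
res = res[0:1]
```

+ 'vw' → 'jlkijpdvxvw'
slice [7:10] → 'vxv'
slice [0:1] → 'v'

'v'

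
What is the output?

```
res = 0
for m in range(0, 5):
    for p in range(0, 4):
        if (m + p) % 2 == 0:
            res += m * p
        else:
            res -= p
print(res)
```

12

m=0,p=0: even sum, res = 0+0 = 0
m=0,p=1: odd sum, res = 0-1 = -1
m=0,p=2: even sum, res = (-1)+0 = -1
m=0,p=3: odd sum, res = (-1)-3 = -4
m=1,p=0: odd sum, res = (-4)-0 = -4
m=1,p=1: even sum, res = (-4)+1 = -3
m=1,p=2: odd sum, res = (-3)-2 = -5
m=1,p=3: even sum, res = (-5)+3 = -2
m=2,p=0: even sum, res = (-2)+0 = -2
m=2,p=1: odd sum, res = (-2)-1 = -3
m=2,p=2: even sum, res = (-3)+4 = 1
m=2,p=3: odd sum, res = 1-3 = -2
m=3,p=0: odd sum, res = (-2)-0 = -2
m=3,p=1: even sum, res = (-2)+3 = 1
m=3,p=2: odd sum, res = 1-2 = -1
m=3,p=3: even sum, res = (-1)+9 = 8
m=4,p=0: even sum, res = 8+0 = 8
m=4,p=1: odd sum, res = 8-1 = 7
m=4,p=2: even sum, res = 7+8 = 15
m=4,p=3: odd sum, res = 15-3 = 12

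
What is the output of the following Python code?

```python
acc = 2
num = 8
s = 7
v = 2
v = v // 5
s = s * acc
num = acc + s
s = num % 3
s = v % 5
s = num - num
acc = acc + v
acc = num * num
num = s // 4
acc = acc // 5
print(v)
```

0

v = 2//5 = 0
s = 7*2 = 14
num = 2+14 = 16
s = 16%3 = 1
s = 0%5 = 0
s = 16-16 = 0
acc = 2+0 = 2
acc = 16*16 = 256
num = 0//4 = 0
acc = 256//5 = 51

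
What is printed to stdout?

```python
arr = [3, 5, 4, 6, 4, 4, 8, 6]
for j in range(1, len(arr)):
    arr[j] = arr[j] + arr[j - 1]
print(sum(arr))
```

j=1: arr[1] = 5+3 = 8 → [3, 8, 4, 6, 4, 4, 8, 6]
j=2: arr[2] = 4+8 = 12 → [3, 8, 12, 6, 4, 4, 8, 6]
j=3: arr[3] = 6+12 = 18 → [3, 8, 12, 18, 4, 4, 8, 6]
j=4: arr[4] = 4+18 = 22 → [3, 8, 12, 18, 22, 4, 8, 6]
j=5: arr[5] = 4+22 = 26 → [3, 8, 12, 18, 22, 26, 8, 6]
j=6: arr[6] = 8+26 = 34 → [3, 8, 12, 18, 22, 26, 34, 6]
j=7: arr[7] = 6+34 = 40 → [3, 8, 12, 18, 22, 26, 34, 40]
sum = 163

163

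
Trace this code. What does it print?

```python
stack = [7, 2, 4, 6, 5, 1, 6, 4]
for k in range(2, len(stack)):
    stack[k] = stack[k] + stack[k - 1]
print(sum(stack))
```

k=2: stack[2] = 4+2 = 6 → [7, 2, 6, 6, 5, 1, 6, 4]
k=3: stack[3] = 6+6 = 12 → [7, 2, 6, 12, 5, 1, 6, 4]
k=4: stack[4] = 5+12 = 17 → [7, 2, 6, 12, 17, 1, 6, 4]
k=5: stack[5] = 1+17 = 18 → [7, 2, 6, 12, 17, 18, 6, 4]
k=6: stack[6] = 6+18 = 24 → [7, 2, 6, 12, 17, 18, 24, 4]
k=7: stack[7] = 4+24 = 28 → [7, 2, 6, 12, 17, 18, 24, 28]
sum = 114

114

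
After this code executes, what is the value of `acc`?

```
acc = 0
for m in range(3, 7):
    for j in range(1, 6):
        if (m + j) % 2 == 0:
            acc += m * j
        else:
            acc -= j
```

102

m=3,j=1: even sum, acc = 0+3 = 3
m=3,j=2: odd sum, acc = 3-2 = 1
m=3,j=3: even sum, acc = 1+9 = 10
m=3,j=4: odd sum, acc = 10-4 = 6
m=3,j=5: even sum, acc = 6+15 = 21
m=4,j=1: odd sum, acc = 21-1 = 20
m=4,j=2: even sum, acc = 20+8 = 28
m=4,j=3: odd sum, acc = 28-3 = 25
m=4,j=4: even sum, acc = 25+16 = 41
m=4,j=5: odd sum, acc = 41-5 = 36
m=5,j=1: even sum, acc = 36+5 = 41
m=5,j=2: odd sum, acc = 41-2 = 39
m=5,j=3: even sum, acc = 39+15 = 54
m=5,j=4: odd sum, acc = 54-4 = 50
m=5,j=5: even sum, acc = 50+25 = 75
m=6,j=1: odd sum, acc = 75-1 = 74
m=6,j=2: even sum, acc = 74+12 = 86
m=6,j=3: odd sum, acc = 86-3 = 83
m=6,j=4: even sum, acc = 83+24 = 107
m=6,j=5: odd sum, acc = 107-5 = 102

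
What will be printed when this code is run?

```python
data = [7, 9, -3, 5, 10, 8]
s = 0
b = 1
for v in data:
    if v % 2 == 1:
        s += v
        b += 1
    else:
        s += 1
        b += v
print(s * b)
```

v=7: odd, s = 0+7 = 7; b=2
v=9: odd, s = 7+9 = 16; b=3
v=-3: odd, s = 16+(-3) = 13; b=4
v=5: odd, s = 13+5 = 18; b=5
v=10: not odd, s = 18+1 = 19; b=15
v=8: not odd, s = 19+1 = 20; b=23
s*b = 20*23 = 460

460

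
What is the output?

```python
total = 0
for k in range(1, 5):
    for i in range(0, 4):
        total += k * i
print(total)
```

k=1,i=0: total = 0+0 = 0
k=1,i=1: total = 0+1 = 1
k=1,i=2: total = 1+2 = 3
k=1,i=3: total = 3+3 = 6
k=2,i=0: total = 6+0 = 6
k=2,i=1: total = 6+2 = 8
k=2,i=2: total = 8+4 = 12
k=2,i=3: total = 12+6 = 18
k=3,i=0: total = 18+0 = 18
k=3,i=1: total = 18+3 = 21
k=3,i=2: total = 21+6 = 27
k=3,i=3: total = 27+9 = 36
k=4,i=0: total = 36+0 = 36
k=4,i=1: total = 36+4 = 40
k=4,i=2: total = 40+8 = 48
k=4,i=3: total = 48+12 = 60

60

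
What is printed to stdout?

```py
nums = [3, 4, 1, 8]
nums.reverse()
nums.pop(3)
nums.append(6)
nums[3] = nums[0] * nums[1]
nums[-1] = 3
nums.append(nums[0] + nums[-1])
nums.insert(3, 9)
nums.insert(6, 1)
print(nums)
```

reverse → [8, 1, 4, 3]
pop(3) removes 3 → [8, 1, 4]
append 6 → [8, 1, 4, 6]
nums[3] = nums[0]*nums[1] = 8*1 = 8 → [8, 1, 4, 8]
nums[-1] = 3 → [8, 1, 4, 3]
append nums[0]+nums[-1] = 8+3 = 11 → [8, 1, 4, 3, 11]
insert 9 at 3 → [8, 1, 4, 9, 3, 11]
insert 1 at 6 → [8, 1, 4, 9, 3, 11, 1]

[8, 1, 4, 9, 3, 11, 1]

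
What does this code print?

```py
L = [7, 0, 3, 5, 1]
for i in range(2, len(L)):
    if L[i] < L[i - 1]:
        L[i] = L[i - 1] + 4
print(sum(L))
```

i=2: 3>=0, unchanged → [7, 0, 3, 5, 1]
i=3: 5>=3, unchanged → [7, 0, 3, 5, 1]
i=4: 1<5, L[4] = 5+4 = 9 → [7, 0, 3, 5, 9]
sum = 24

24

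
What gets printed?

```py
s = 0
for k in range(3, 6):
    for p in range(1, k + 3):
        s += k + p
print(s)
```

138

k=3,p=1: s = 0+4 = 4
k=3,p=2: s = 4+5 = 9
k=3,p=3: s = 9+6 = 15
k=3,p=4: s = 15+7 = 22
k=3,p=5: s = 22+8 = 30
k=4,p=1: s = 30+5 = 35
k=4,p=2: s = 35+6 = 41
k=4,p=3: s = 41+7 = 48
k=4,p=4: s = 48+8 = 56
k=4,p=5: s = 56+9 = 65
k=4,p=6: s = 65+10 = 75
k=5,p=1: s = 75+6 = 81
k=5,p=2: s = 81+7 = 88
k=5,p=3: s = 88+8 = 96
k=5,p=4: s = 96+9 = 105
k=5,p=5: s = 105+10 = 115
k=5,p=6: s = 115+11 = 126
k=5,p=7: s = 126+12 = 138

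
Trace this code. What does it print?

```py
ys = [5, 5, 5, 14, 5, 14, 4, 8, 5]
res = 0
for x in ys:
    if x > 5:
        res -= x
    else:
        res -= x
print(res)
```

x=5: not >5, res = 0-5 = -5
x=5: not >5, res = (-5)-5 = -10
x=5: not >5, res = (-10)-5 = -15
x=14: >5, res = (-15)-14 = -29
x=5: not >5, res = (-29)-5 = -34
x=14: >5, res = (-34)-14 = -48
x=4: not >5, res = (-48)-4 = -52
x=8: >5, res = (-52)-8 = -60
x=5: not >5, res = (-60)-5 = -65

-65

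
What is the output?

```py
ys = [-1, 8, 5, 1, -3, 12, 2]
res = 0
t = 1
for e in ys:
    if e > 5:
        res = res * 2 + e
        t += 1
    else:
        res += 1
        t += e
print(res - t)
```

e=-1: not >5, res = 0+1 = 1; t=0
e=8: >5, res = 1*2+8 = 10; t=1
e=5: not >5, res = 10+1 = 11; t=6
e=1: not >5, res = 11+1 = 12; t=7
e=-3: not >5, res = 12+1 = 13; t=4
e=12: >5, res = 13*2+12 = 38; t=5
e=2: not >5, res = 38+1 = 39; t=7
res-t = 39-7 = 32

32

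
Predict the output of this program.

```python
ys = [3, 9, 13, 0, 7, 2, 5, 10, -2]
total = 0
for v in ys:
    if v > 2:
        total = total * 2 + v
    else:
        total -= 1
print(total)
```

v=3: >2, total = 0*2+3 = 3
v=9: >2, total = 3*2+9 = 15
v=13: >2, total = 15*2+13 = 43
v=0: not >2, total = 43-1 = 42
v=7: >2, total = 42*2+7 = 91
v=2: not >2, total = 91-1 = 90
v=5: >2, total = 90*2+5 = 185
v=10: >2, total = 185*2+10 = 380
v=-2: not >2, total = 380-1 = 379

379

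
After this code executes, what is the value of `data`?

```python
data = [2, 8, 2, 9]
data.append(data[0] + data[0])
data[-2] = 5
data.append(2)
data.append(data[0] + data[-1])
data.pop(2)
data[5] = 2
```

append data[0]+data[0] = 2+2 = 4 → [2, 8, 2, 9, 4]
data[-2] = 5 → [2, 8, 2, 5, 4]
append 2 → [2, 8, 2, 5, 4, 2]
append data[0]+data[-1] = 2+2 = 4 → [2, 8, 2, 5, 4, 2, 4]
pop(2) removes 2 → [2, 8, 5, 4, 2, 4]
data[5] = 2 → [2, 8, 5, 4, 2, 2]

[2, 8, 5, 4, 2, 2]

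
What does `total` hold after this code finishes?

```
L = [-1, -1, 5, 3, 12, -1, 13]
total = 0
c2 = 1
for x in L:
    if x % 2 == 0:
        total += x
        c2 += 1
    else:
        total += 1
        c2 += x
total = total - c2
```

-2

x=-1: not even, total = 0+1 = 1; c2=0
x=-1: not even, total = 1+1 = 2; c2=-1
x=5: not even, total = 2+1 = 3; c2=4
x=3: not even, total = 3+1 = 4; c2=7
x=12: even, total = 4+12 = 16; c2=8
x=-1: not even, total = 16+1 = 17; c2=7
x=13: not even, total = 17+1 = 18; c2=20
total-c2 = 18-20 = -2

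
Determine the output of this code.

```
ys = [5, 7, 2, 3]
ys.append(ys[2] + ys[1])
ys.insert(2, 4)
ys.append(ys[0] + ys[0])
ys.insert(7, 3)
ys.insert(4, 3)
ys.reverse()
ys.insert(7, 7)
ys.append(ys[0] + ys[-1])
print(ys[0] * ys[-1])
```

append ys[2]+ys[1] = 2+7 = 9 → [5, 7, 2, 3, 9]
insert 4 at 2 → [5, 7, 4, 2, 3, 9]
append ys[0]+ys[0] = 5+5 = 10 → [5, 7, 4, 2, 3, 9, 10]
insert 3 at 7 → [5, 7, 4, 2, 3, 9, 10, 3]
insert 3 at 4 → [5, 7, 4, 2, 3, 3, 9, 10, 3]
reverse → [3, 10, 9, 3, 3, 2, 4, 7, 5]
insert 7 at 7 → [3, 10, 9, 3, 3, 2, 4, 7, 7, 5]
append ys[0]+ys[-1] = 3+5 = 8 → [3, 10, 9, 3, 3, 2, 4, 7, 7, 5, 8]
ys[0]*ys[-1] = 3*8 = 24

24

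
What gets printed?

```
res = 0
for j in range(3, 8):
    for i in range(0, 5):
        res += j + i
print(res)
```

j=3,i=0: res = 0+3 = 3
j=3,i=1: res = 3+4 = 7
j=3,i=2: res = 7+5 = 12
j=3,i=3: res = 12+6 = 18
j=3,i=4: res = 18+7 = 25
j=4,i=0: res = 25+4 = 29
j=4,i=1: res = 29+5 = 34
j=4,i=2: res = 34+6 = 40
j=4,i=3: res = 40+7 = 47
j=4,i=4: res = 47+8 = 55
j=5,i=0: res = 55+5 = 60
j=5,i=1: res = 60+6 = 66
j=5,i=2: res = 66+7 = 73
j=5,i=3: res = 73+8 = 81
j=5,i=4: res = 81+9 = 90
j=6,i=0: res = 90+6 = 96
j=6,i=1: res = 96+7 = 103
j=6,i=2: res = 103+8 = 111
j=6,i=3: res = 111+9 = 120
j=6,i=4: res = 120+10 = 130
j=7,i=0: res = 130+7 = 137
j=7,i=1: res = 137+8 = 145
j=7,i=2: res = 145+9 = 154
j=7,i=3: res = 154+10 = 164
j=7,i=4: res = 164+11 = 175

175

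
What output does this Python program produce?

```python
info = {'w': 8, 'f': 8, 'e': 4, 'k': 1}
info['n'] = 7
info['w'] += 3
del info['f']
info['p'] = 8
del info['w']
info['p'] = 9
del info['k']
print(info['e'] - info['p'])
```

info['n'] = 7 → {'w': 8, 'f': 8, 'e': 4, 'k': 1, 'n': 7}
info['w'] = 8+3 = 11 → {'w': 11, 'f': 8, 'e': 4, 'k': 1, 'n': 7}
del 'f' → {'w': 11, 'e': 4, 'k': 1, 'n': 7}
info['p'] = 8 → {'w': 11, 'e': 4, 'k': 1, 'n': 7, 'p': 8}
del 'w' → {'e': 4, 'k': 1, 'n': 7, 'p': 8}
info['p'] = 9 → {'e': 4, 'k': 1, 'n': 7, 'p': 9}
del 'k' → {'e': 4, 'n': 7, 'p': 9}
info['e']-info['p'] = 4-9 = -5

-5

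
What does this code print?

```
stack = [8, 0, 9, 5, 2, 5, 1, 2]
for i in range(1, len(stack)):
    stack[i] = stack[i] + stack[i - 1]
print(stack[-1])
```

32

i=1: stack[1] = 0+8 = 8 → [8, 8, 9, 5, 2, 5, 1, 2]
i=2: stack[2] = 9+8 = 17 → [8, 8, 17, 5, 2, 5, 1, 2]
i=3: stack[3] = 5+17 = 22 → [8, 8, 17, 22, 2, 5, 1, 2]
i=4: stack[4] = 2+22 = 24 → [8, 8, 17, 22, 24, 5, 1, 2]
i=5: stack[5] = 5+24 = 29 → [8, 8, 17, 22, 24, 29, 1, 2]
i=6: stack[6] = 1+29 = 30 → [8, 8, 17, 22, 24, 29, 30, 2]
i=7: stack[7] = 2+30 = 32 → [8, 8, 17, 22, 24, 29, 30, 32]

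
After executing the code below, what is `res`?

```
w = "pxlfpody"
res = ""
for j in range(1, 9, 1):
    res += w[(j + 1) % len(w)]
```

j=1: add w[2]='l' → 'l'
j=2: add w[3]='f' → 'lf'
j=3: add w[4]='p' → 'lfp'
j=4: add w[5]='o' → 'lfpo'
j=5: add w[6]='d' → 'lfpod'
j=6: add w[7]='y' → 'lfpody'
j=7: add w[0]='p' → 'lfpodyp'
j=8: add w[1]='x' → 'lfpodypx'

'lfpodypx'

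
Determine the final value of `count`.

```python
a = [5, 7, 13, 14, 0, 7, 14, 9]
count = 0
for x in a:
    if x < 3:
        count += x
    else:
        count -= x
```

-69

x=5: not <3, count = 0-5 = -5
x=7: not <3, count = (-5)-7 = -12
x=13: not <3, count = (-12)-13 = -25
x=14: not <3, count = (-25)-14 = -39
x=0: <3, count = (-39)+0 = -39
x=7: not <3, count = (-39)-7 = -46
x=14: not <3, count = (-46)-14 = -60
x=9: not <3, count = (-60)-9 = -69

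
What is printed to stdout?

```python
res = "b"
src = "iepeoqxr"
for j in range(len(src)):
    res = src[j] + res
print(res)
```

j=0: prepend 'i' → 'ib'
j=1: prepend 'e' → 'eib'
j=2: prepend 'p' → 'peib'
j=3: prepend 'e' → 'epeib'
j=4: prepend 'o' → 'oepeib'
j=5: prepend 'q' → 'qoepeib'
j=6: prepend 'x' → 'xqoepeib'
j=7: prepend 'r' → 'rxqoepeib'

rxqoepeib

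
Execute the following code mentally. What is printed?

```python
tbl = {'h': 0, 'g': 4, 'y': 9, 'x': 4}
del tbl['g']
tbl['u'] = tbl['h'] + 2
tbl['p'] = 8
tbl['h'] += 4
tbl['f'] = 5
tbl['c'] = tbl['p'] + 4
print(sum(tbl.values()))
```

del 'g' → {'h': 0, 'y': 9, 'x': 4}
tbl['u'] = tbl['h']+2 = 2 → {'h': 0, 'y': 9, 'x': 4, 'u': 2}
tbl['p'] = 8 → {'h': 0, 'y': 9, 'x': 4, 'u': 2, 'p': 8}
tbl['h'] = 0+4 = 4 → {'h': 4, 'y': 9, 'x': 4, 'u': 2, 'p': 8}
tbl['f'] = 5 → {'h': 4, 'y': 9, 'x': 4, 'u': 2, 'p': 8, 'f': 5}
tbl['c'] = tbl['p']+4 = 12 → {'h': 4, 'y': 9, 'x': 4, 'u': 2, 'p': 8, 'f': 5, 'c': 12}
sum of values = 44

44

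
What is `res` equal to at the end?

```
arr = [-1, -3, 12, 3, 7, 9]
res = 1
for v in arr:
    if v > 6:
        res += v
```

v=-1: not >6
v=-3: not >6
v=12: >6, res = 1+12 = 13
v=3: not >6
v=7: >6, res = 13+7 = 20
v=9: >6, res = 20+9 = 29

29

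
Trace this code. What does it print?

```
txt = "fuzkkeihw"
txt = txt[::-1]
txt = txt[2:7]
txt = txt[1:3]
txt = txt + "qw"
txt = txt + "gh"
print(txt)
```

ekqwgh

reverse → 'whiekkzuf'
slice [2:7] → 'iekkz'
slice [1:3] → 'ek'
+ 'qw' → 'ekqw'
+ 'gh' → 'ekqwgh'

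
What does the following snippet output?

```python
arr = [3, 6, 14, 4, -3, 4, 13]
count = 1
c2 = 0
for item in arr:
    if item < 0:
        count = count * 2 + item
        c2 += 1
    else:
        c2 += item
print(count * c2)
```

-45

item=3: not <0; c2=3
item=6: not <0; c2=9
item=14: not <0; c2=23
item=4: not <0; c2=27
item=-3: <0, count = 1*2+(-3) = -1; c2=28
item=4: not <0; c2=32
item=13: not <0; c2=45
count*c2 = (-1)*45 = -45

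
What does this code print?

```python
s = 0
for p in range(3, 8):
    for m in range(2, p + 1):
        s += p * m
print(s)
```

430

p=3,m=2: s = 0+6 = 6
p=3,m=3: s = 6+9 = 15
p=4,m=2: s = 15+8 = 23
p=4,m=3: s = 23+12 = 35
p=4,m=4: s = 35+16 = 51
p=5,m=2: s = 51+10 = 61
p=5,m=3: s = 61+15 = 76
p=5,m=4: s = 76+20 = 96
p=5,m=5: s = 96+25 = 121
p=6,m=2: s = 121+12 = 133
p=6,m=3: s = 133+18 = 151
p=6,m=4: s = 151+24 = 175
p=6,m=5: s = 175+30 = 205
p=6,m=6: s = 205+36 = 241
p=7,m=2: s = 241+14 = 255
p=7,m=3: s = 255+21 = 276
p=7,m=4: s = 276+28 = 304
p=7,m=5: s = 304+35 = 339
p=7,m=6: s = 339+42 = 381
p=7,m=7: s = 381+49 = 430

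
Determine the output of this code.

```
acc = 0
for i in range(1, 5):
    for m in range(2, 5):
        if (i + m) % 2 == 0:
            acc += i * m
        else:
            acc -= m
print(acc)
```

30

i=1,m=2: odd sum, acc = 0-2 = -2
i=1,m=3: even sum, acc = (-2)+3 = 1
i=1,m=4: odd sum, acc = 1-4 = -3
i=2,m=2: even sum, acc = (-3)+4 = 1
i=2,m=3: odd sum, acc = 1-3 = -2
i=2,m=4: even sum, acc = (-2)+8 = 6
i=3,m=2: odd sum, acc = 6-2 = 4
i=3,m=3: even sum, acc = 4+9 = 13
i=3,m=4: odd sum, acc = 13-4 = 9
i=4,m=2: even sum, acc = 9+8 = 17
i=4,m=3: odd sum, acc = 17-3 = 14
i=4,m=4: even sum, acc = 14+16 = 30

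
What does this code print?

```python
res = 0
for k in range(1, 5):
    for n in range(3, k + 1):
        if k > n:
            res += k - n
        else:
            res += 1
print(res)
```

3

k=3,n=3: not 3>3, res = 0+1 = 1
k=4,n=3: 4>3, res = 1+1 = 2
k=4,n=4: not 4>4, res = 2+1 = 3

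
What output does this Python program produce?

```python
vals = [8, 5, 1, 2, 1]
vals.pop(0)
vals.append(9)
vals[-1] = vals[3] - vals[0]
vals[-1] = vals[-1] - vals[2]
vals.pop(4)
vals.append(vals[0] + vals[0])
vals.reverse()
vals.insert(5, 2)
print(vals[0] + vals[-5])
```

pop(0) removes 8 → [5, 1, 2, 1]
append 9 → [5, 1, 2, 1, 9]
vals[-1] = vals[3]-vals[0] = 1-5 = -4 → [5, 1, 2, 1, -4]
vals[-1] = vals[-1]-vals[2] = (-4)-2 = -6 → [5, 1, 2, 1, -6]
pop(4) removes -6 → [5, 1, 2, 1]
append vals[0]+vals[0] = 5+5 = 10 → [5, 1, 2, 1, 10]
reverse → [10, 1, 2, 1, 5]
insert 2 at 5 → [10, 1, 2, 1, 5, 2]
vals[0]+vals[-5] = 10+1 = 11

11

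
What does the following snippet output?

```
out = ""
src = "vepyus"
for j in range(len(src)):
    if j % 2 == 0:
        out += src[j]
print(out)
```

j=0: add 'v' → 'v'
j=1: skip
j=2: add 'p' → 'vp'
j=3: skip
j=4: add 'u' → 'vpu'
j=5: skip

vpu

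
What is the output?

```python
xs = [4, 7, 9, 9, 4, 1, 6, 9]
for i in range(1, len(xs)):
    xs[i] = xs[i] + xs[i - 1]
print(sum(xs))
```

220

i=1: xs[1] = 7+4 = 11 → [4, 11, 9, 9, 4, 1, 6, 9]
i=2: xs[2] = 9+11 = 20 → [4, 11, 20, 9, 4, 1, 6, 9]
i=3: xs[3] = 9+20 = 29 → [4, 11, 20, 29, 4, 1, 6, 9]
i=4: xs[4] = 4+29 = 33 → [4, 11, 20, 29, 33, 1, 6, 9]
i=5: xs[5] = 1+33 = 34 → [4, 11, 20, 29, 33, 34, 6, 9]
i=6: xs[6] = 6+34 = 40 → [4, 11, 20, 29, 33, 34, 40, 9]
i=7: xs[7] = 9+40 = 49 → [4, 11, 20, 29, 33, 34, 40, 49]
sum = 220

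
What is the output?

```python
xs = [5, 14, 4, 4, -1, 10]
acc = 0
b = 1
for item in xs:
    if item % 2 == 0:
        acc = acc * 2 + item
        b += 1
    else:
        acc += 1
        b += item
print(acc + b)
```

item=5: not even, acc = 0+1 = 1; b=6
item=14: even, acc = 1*2+14 = 16; b=7
item=4: even, acc = 16*2+4 = 36; b=8
item=4: even, acc = 36*2+4 = 76; b=9
item=-1: not even, acc = 76+1 = 77; b=8
item=10: even, acc = 77*2+10 = 164; b=9
acc+b = 164+9 = 173

173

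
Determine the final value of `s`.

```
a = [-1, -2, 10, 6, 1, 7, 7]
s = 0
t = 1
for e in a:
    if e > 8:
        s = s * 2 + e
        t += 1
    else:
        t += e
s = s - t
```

-10

e=-1: not >8; t=0
e=-2: not >8; t=-2
e=10: >8, s = 0*2+10 = 10; t=-1
e=6: not >8; t=5
e=1: not >8; t=6
e=7: not >8; t=13
e=7: not >8; t=20
s-t = 10-20 = -10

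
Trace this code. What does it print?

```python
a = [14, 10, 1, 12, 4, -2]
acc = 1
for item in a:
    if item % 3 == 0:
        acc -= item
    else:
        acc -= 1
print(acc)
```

-16

item=14: not %3==0, acc = 1-1 = 0
item=10: not %3==0, acc = 0-1 = -1
item=1: not %3==0, acc = (-1)-1 = -2
item=12: %3==0, acc = (-2)-12 = -14
item=4: not %3==0, acc = (-14)-1 = -15
item=-2: not %3==0, acc = (-15)-1 = -16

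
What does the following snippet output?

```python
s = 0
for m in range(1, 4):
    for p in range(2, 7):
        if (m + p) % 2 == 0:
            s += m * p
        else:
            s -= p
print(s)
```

24

m=1,p=2: odd sum, s = 0-2 = -2
m=1,p=3: even sum, s = (-2)+3 = 1
m=1,p=4: odd sum, s = 1-4 = -3
m=1,p=5: even sum, s = (-3)+5 = 2
m=1,p=6: odd sum, s = 2-6 = -4
m=2,p=2: even sum, s = (-4)+4 = 0
m=2,p=3: odd sum, s = 0-3 = -3
m=2,p=4: even sum, s = (-3)+8 = 5
m=2,p=5: odd sum, s = 5-5 = 0
m=2,p=6: even sum, s = 0+12 = 12
m=3,p=2: odd sum, s = 12-2 = 10
m=3,p=3: even sum, s = 10+9 = 19
m=3,p=4: odd sum, s = 19-4 = 15
m=3,p=5: even sum, s = 15+15 = 30
m=3,p=6: odd sum, s = 30-6 = 24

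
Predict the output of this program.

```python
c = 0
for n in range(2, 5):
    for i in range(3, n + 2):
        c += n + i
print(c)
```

n=2,i=3: c = 0+5 = 5
n=3,i=3: c = 5+6 = 11
n=3,i=4: c = 11+7 = 18
n=4,i=3: c = 18+7 = 25
n=4,i=4: c = 25+8 = 33
n=4,i=5: c = 33+9 = 42

42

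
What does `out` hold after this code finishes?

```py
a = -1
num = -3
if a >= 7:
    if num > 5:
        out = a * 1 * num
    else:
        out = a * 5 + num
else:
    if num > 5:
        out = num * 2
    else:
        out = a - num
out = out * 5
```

a=-1, num=-3
a >= 7 is False; num > 5 is False
→ out = a - num = 2
out = 2*5 = 10

10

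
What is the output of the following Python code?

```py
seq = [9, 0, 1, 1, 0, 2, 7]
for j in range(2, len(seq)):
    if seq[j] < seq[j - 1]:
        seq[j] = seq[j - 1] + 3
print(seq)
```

j=2: 1>=0, unchanged → [9, 0, 1, 1, 0, 2, 7]
j=3: 1>=1, unchanged → [9, 0, 1, 1, 0, 2, 7]
j=4: 0<1, seq[4] = 1+3 = 4 → [9, 0, 1, 1, 4, 2, 7]
j=5: 2<4, seq[5] = 4+3 = 7 → [9, 0, 1, 1, 4, 7, 7]
j=6: 7>=7, unchanged → [9, 0, 1, 1, 4, 7, 7]

[9, 0, 1, 1, 4, 7, 7]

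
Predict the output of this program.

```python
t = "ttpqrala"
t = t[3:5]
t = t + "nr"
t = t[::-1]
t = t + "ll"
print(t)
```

slice [3:5] → 'qr'
+ 'nr' → 'qrnr'
reverse → 'rnrq'
+ 'll' → 'rnrqll'

rnrqll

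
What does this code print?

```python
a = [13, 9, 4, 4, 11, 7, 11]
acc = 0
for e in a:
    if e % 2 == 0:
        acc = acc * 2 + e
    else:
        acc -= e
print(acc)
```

-105

e=13: not even, acc = 0-13 = -13
e=9: not even, acc = (-13)-9 = -22
e=4: even, acc = (-22)*2+4 = -40
e=4: even, acc = (-40)*2+4 = -76
e=11: not even, acc = (-76)-11 = -87
e=7: not even, acc = (-87)-7 = -94
e=11: not even, acc = (-94)-11 = -105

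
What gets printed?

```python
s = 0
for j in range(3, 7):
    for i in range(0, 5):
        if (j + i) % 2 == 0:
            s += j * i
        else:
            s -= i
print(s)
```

j=3,i=0: odd sum, s = 0-0 = 0
j=3,i=1: even sum, s = 0+3 = 3
j=3,i=2: odd sum, s = 3-2 = 1
j=3,i=3: even sum, s = 1+9 = 10
j=3,i=4: odd sum, s = 10-4 = 6
j=4,i=0: even sum, s = 6+0 = 6
j=4,i=1: odd sum, s = 6-1 = 5
j=4,i=2: even sum, s = 5+8 = 13
j=4,i=3: odd sum, s = 13-3 = 10
j=4,i=4: even sum, s = 10+16 = 26
j=5,i=0: odd sum, s = 26-0 = 26
j=5,i=1: even sum, s = 26+5 = 31
j=5,i=2: odd sum, s = 31-2 = 29
j=5,i=3: even sum, s = 29+15 = 44
j=5,i=4: odd sum, s = 44-4 = 40
j=6,i=0: even sum, s = 40+0 = 40
j=6,i=1: odd sum, s = 40-1 = 39
j=6,i=2: even sum, s = 39+12 = 51
j=6,i=3: odd sum, s = 51-3 = 48
j=6,i=4: even sum, s = 48+24 = 72

72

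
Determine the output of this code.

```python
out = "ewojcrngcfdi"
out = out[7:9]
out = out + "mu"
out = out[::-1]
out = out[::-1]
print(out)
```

slice [7:9] → 'gc'
+ 'mu' → 'gcmu'
reverse → 'umcg'
reverse → 'gcmu'

gcmu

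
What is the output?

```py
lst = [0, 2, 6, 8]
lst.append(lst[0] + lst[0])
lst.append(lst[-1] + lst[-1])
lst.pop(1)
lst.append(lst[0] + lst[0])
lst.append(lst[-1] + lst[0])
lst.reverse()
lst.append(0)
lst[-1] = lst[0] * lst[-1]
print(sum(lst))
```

14

append lst[0]+lst[0] = 0+0 = 0 → [0, 2, 6, 8, 0]
append lst[-1]+lst[-1] = 0+0 = 0 → [0, 2, 6, 8, 0, 0]
pop(1) removes 2 → [0, 6, 8, 0, 0]
append lst[0]+lst[0] = 0+0 = 0 → [0, 6, 8, 0, 0, 0]
append lst[-1]+lst[0] = 0+0 = 0 → [0, 6, 8, 0, 0, 0, 0]
reverse → [0, 0, 0, 0, 8, 6, 0]
append 0 → [0, 0, 0, 0, 8, 6, 0, 0]
lst[-1] = lst[0]*lst[-1] = 0*0 = 0 → [0, 0, 0, 0, 8, 6, 0, 0]
sum = 14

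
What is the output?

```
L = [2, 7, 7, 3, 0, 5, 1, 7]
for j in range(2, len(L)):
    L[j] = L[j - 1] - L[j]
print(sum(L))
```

-30

j=2: L[2] = 7-7 = 0 → [2, 7, 0, 3, 0, 5, 1, 7]
j=3: L[3] = 0-3 = -3 → [2, 7, 0, -3, 0, 5, 1, 7]
j=4: L[4] = (-3)-0 = -3 → [2, 7, 0, -3, -3, 5, 1, 7]
j=5: L[5] = (-3)-5 = -8 → [2, 7, 0, -3, -3, -8, 1, 7]
j=6: L[6] = (-8)-1 = -9 → [2, 7, 0, -3, -3, -8, -9, 7]
j=7: L[7] = (-9)-7 = -16 → [2, 7, 0, -3, -3, -8, -9, -16]
sum = -30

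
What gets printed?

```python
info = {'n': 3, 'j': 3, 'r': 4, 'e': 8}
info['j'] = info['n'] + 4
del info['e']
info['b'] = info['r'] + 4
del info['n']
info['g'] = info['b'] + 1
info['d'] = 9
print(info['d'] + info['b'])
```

17

info['j'] = info['n']+4 = 7 → {'n': 3, 'j': 7, 'r': 4, 'e': 8}
del 'e' → {'n': 3, 'j': 7, 'r': 4}
info['b'] = info['r']+4 = 8 → {'n': 3, 'j': 7, 'r': 4, 'b': 8}
del 'n' → {'j': 7, 'r': 4, 'b': 8}
info['g'] = info['b']+1 = 9 → {'j': 7, 'r': 4, 'b': 8, 'g': 9}
info['d'] = 9 → {'j': 7, 'r': 4, 'b': 8, 'g': 9, 'd': 9}
info['d']+info['b'] = 9+8 = 17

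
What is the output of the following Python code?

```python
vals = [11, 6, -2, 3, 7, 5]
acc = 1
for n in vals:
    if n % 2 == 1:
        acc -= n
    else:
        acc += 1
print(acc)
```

-23

n=11: odd, acc = 1-11 = -10
n=6: not odd, acc = (-10)+1 = -9
n=-2: not odd, acc = (-9)+1 = -8
n=3: odd, acc = (-8)-3 = -11
n=7: odd, acc = (-11)-7 = -18
n=5: odd, acc = (-18)-5 = -23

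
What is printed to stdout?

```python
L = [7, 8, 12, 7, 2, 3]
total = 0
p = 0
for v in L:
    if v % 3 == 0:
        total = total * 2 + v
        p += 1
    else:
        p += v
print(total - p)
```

1

v=7: not %3==0; p=7
v=8: not %3==0; p=15
v=12: %3==0, total = 0*2+12 = 12; p=16
v=7: not %3==0; p=23
v=2: not %3==0; p=25
v=3: %3==0, total = 12*2+3 = 27; p=26
total-p = 27-26 = 1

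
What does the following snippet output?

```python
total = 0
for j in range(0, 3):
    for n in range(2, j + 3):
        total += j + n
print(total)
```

24

j=0,n=2: total = 0+2 = 2
j=1,n=2: total = 2+3 = 5
j=1,n=3: total = 5+4 = 9
j=2,n=2: total = 9+4 = 13
j=2,n=3: total = 13+5 = 18
j=2,n=4: total = 18+6 = 24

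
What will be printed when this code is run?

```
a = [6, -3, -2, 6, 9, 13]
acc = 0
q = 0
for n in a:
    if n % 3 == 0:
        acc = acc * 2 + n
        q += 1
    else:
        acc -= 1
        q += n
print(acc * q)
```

n=6: %3==0, acc = 0*2+6 = 6; q=1
n=-3: %3==0, acc = 6*2+(-3) = 9; q=2
n=-2: not %3==0, acc = 9-1 = 8; q=0
n=6: %3==0, acc = 8*2+6 = 22; q=1
n=9: %3==0, acc = 22*2+9 = 53; q=2
n=13: not %3==0, acc = 53-1 = 52; q=15
acc*q = 52*15 = 780

780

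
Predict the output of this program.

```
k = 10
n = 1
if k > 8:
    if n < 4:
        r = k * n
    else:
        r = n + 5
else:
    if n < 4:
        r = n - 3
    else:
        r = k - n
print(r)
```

10

k=10, n=1
k > 8 is True; n < 4 is True
→ r = k * n = 10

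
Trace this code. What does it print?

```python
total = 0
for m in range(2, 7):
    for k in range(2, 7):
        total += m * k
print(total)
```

m=2,k=2: total = 0+4 = 4
m=2,k=3: total = 4+6 = 10
m=2,k=4: total = 10+8 = 18
m=2,k=5: total = 18+10 = 28
m=2,k=6: total = 28+12 = 40
m=3,k=2: total = 40+6 = 46
m=3,k=3: total = 46+9 = 55
m=3,k=4: total = 55+12 = 67
m=3,k=5: total = 67+15 = 82
m=3,k=6: total = 82+18 = 100
m=4,k=2: total = 100+8 = 108
m=4,k=3: total = 108+12 = 120
m=4,k=4: total = 120+16 = 136
m=4,k=5: total = 136+20 = 156
m=4,k=6: total = 156+24 = 180
m=5,k=2: total = 180+10 = 190
m=5,k=3: total = 190+15 = 205
m=5,k=4: total = 205+20 = 225
m=5,k=5: total = 225+25 = 250
m=5,k=6: total = 250+30 = 280
m=6,k=2: total = 280+12 = 292
m=6,k=3: total = 292+18 = 310
m=6,k=4: total = 310+24 = 334
m=6,k=5: total = 334+30 = 364
m=6,k=6: total = 364+36 = 400

400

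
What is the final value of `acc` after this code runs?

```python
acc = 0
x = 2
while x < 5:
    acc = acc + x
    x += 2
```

x=2: acc = 0+2 = 2
x=4: acc = 2+4 = 6

6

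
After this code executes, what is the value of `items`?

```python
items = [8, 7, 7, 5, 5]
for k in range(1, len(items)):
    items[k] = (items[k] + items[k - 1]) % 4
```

k=1: items[1] = (7+8)%4 = 3 → [8, 3, 7, 5, 5]
k=2: items[2] = (7+3)%4 = 2 → [8, 3, 2, 5, 5]
k=3: items[3] = (5+2)%4 = 3 → [8, 3, 2, 3, 5]
k=4: items[4] = (5+3)%4 = 0 → [8, 3, 2, 3, 0]

[8, 3, 2, 3, 0]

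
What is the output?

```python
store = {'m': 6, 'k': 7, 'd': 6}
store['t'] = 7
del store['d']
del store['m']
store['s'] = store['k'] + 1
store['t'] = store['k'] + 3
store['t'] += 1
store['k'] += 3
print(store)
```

store['t'] = 7 → {'m': 6, 'k': 7, 'd': 6, 't': 7}
del 'd' → {'m': 6, 'k': 7, 't': 7}
del 'm' → {'k': 7, 't': 7}
store['s'] = store['k']+1 = 8 → {'k': 7, 't': 7, 's': 8}
store['t'] = store['k']+3 = 10 → {'k': 7, 't': 10, 's': 8}
store['t'] = 10+1 = 11 → {'k': 7, 't': 11, 's': 8}
store['k'] = 7+3 = 10 → {'k': 10, 't': 11, 's': 8}

{'k': 10, 't': 11, 's': 8}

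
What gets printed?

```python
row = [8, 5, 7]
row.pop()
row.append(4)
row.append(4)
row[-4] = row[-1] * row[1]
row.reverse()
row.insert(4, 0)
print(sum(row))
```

33

pop() removes 7 → [8, 5]
append 4 → [8, 5, 4]
append 4 → [8, 5, 4, 4]
row[-4] = row[-1]*row[1] = 4*5 = 20 → [20, 5, 4, 4]
reverse → [4, 4, 5, 20]
insert 0 at 4 → [4, 4, 5, 20, 0]
sum = 33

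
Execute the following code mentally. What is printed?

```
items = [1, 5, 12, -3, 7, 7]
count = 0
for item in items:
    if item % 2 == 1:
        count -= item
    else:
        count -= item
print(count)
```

-29

item=1: odd, count = 0-1 = -1
item=5: odd, count = (-1)-5 = -6
item=12: not odd, count = (-6)-12 = -18
item=-3: odd, count = (-18)-(-3) = -15
item=7: odd, count = (-15)-7 = -22
item=7: odd, count = (-22)-7 = -29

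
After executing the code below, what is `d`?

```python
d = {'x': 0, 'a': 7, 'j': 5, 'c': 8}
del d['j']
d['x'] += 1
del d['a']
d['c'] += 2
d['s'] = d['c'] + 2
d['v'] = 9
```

del 'j' → {'x': 0, 'a': 7, 'c': 8}
d['x'] = 0+1 = 1 → {'x': 1, 'a': 7, 'c': 8}
del 'a' → {'x': 1, 'c': 8}
d['c'] = 8+2 = 10 → {'x': 1, 'c': 10}
d['s'] = d['c']+2 = 12 → {'x': 1, 'c': 10, 's': 12}
d['v'] = 9 → {'x': 1, 'c': 10, 's': 12, 'v': 9}

{'x': 1, 'c': 10, 's': 12, 'v': 9}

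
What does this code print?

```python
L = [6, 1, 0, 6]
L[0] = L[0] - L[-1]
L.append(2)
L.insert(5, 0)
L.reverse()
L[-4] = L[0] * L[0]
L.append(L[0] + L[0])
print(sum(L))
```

3

L[0] = L[0]-L[-1] = 6-6 = 0 → [0, 1, 0, 6]
append 2 → [0, 1, 0, 6, 2]
insert 0 at 5 → [0, 1, 0, 6, 2, 0]
reverse → [0, 2, 6, 0, 1, 0]
L[-4] = L[0]*L[0] = 0*0 = 0 → [0, 2, 0, 0, 1, 0]
append L[0]+L[0] = 0+0 = 0 → [0, 2, 0, 0, 1, 0, 0]
sum = 3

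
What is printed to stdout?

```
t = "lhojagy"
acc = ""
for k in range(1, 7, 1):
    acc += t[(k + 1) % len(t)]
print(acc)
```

ojagyl

k=1: add t[2]='o' → 'o'
k=2: add t[3]='j' → 'oj'
k=3: add t[4]='a' → 'oja'
k=4: add t[5]='g' → 'ojag'
k=5: add t[6]='y' → 'ojagy'
k=6: add t[0]='l' → 'ojagyl'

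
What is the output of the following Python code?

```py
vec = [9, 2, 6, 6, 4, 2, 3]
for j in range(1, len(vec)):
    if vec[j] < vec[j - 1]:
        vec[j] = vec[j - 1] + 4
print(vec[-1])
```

j=1: 2<9, vec[1] = 9+4 = 13 → [9, 13, 6, 6, 4, 2, 3]
j=2: 6<13, vec[2] = 13+4 = 17 → [9, 13, 17, 6, 4, 2, 3]
j=3: 6<17, vec[3] = 17+4 = 21 → [9, 13, 17, 21, 4, 2, 3]
j=4: 4<21, vec[4] = 21+4 = 25 → [9, 13, 17, 21, 25, 2, 3]
j=5: 2<25, vec[5] = 25+4 = 29 → [9, 13, 17, 21, 25, 29, 3]
j=6: 3<29, vec[6] = 29+4 = 33 → [9, 13, 17, 21, 25, 29, 33]

33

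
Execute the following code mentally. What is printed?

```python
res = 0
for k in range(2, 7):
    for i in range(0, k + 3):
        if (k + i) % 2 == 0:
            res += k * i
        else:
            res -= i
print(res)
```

240

k=2,i=0: even sum, res = 0+0 = 0
k=2,i=1: odd sum, res = 0-1 = -1
k=2,i=2: even sum, res = (-1)+4 = 3
k=2,i=3: odd sum, res = 3-3 = 0
k=2,i=4: even sum, res = 0+8 = 8
k=3,i=0: odd sum, res = 8-0 = 8
k=3,i=1: even sum, res = 8+3 = 11
k=3,i=2: odd sum, res = 11-2 = 9
k=3,i=3: even sum, res = 9+9 = 18
k=3,i=4: odd sum, res = 18-4 = 14
k=3,i=5: even sum, res = 14+15 = 29
k=4,i=0: even sum, res = 29+0 = 29
k=4,i=1: odd sum, res = 29-1 = 28
k=4,i=2: even sum, res = 28+8 = 36
k=4,i=3: odd sum, res = 36-3 = 33
k=4,i=4: even sum, res = 33+16 = 49
k=4,i=5: odd sum, res = 49-5 = 44
k=4,i=6: even sum, res = 44+24 = 68
k=5,i=0: odd sum, res = 68-0 = 68
k=5,i=1: even sum, res = 68+5 = 73
k=5,i=2: odd sum, res = 73-2 = 71
k=5,i=3: even sum, res = 71+15 = 86
k=5,i=4: odd sum, res = 86-4 = 82
k=5,i=5: even sum, res = 82+25 = 107
k=5,i=6: odd sum, res = 107-6 = 101
k=5,i=7: even sum, res = 101+35 = 136
k=6,i=0: even sum, res = 136+0 = 136
k=6,i=1: odd sum, res = 136-1 = 135
k=6,i=2: even sum, res = 135+12 = 147
k=6,i=3: odd sum, res = 147-3 = 144
k=6,i=4: even sum, res = 144+24 = 168
k=6,i=5: odd sum, res = 168-5 = 163
k=6,i=6: even sum, res = 163+36 = 199
k=6,i=7: odd sum, res = 199-7 = 192
k=6,i=8: even sum, res = 192+48 = 240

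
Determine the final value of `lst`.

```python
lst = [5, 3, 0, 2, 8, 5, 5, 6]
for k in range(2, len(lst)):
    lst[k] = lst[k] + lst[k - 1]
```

k=2: lst[2] = 0+3 = 3 → [5, 3, 3, 2, 8, 5, 5, 6]
k=3: lst[3] = 2+3 = 5 → [5, 3, 3, 5, 8, 5, 5, 6]
k=4: lst[4] = 8+5 = 13 → [5, 3, 3, 5, 13, 5, 5, 6]
k=5: lst[5] = 5+13 = 18 → [5, 3, 3, 5, 13, 18, 5, 6]
k=6: lst[6] = 5+18 = 23 → [5, 3, 3, 5, 13, 18, 23, 6]
k=7: lst[7] = 6+23 = 29 → [5, 3, 3, 5, 13, 18, 23, 29]

[5, 3, 3, 5, 13, 18, 23, 29]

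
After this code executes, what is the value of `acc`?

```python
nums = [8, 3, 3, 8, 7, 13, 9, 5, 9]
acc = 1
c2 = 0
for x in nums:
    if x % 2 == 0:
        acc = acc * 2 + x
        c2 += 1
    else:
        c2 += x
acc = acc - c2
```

x=8: even, acc = 1*2+8 = 10; c2=1
x=3: not even; c2=4
x=3: not even; c2=7
x=8: even, acc = 10*2+8 = 28; c2=8
x=7: not even; c2=15
x=13: not even; c2=28
x=9: not even; c2=37
x=5: not even; c2=42
x=9: not even; c2=51
acc-c2 = 28-51 = -23

-23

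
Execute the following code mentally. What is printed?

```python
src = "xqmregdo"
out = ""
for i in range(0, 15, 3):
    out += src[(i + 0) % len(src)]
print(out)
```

i=0: add src[0]='x' → 'x'
i=3: add src[3]='r' → 'xr'
i=6: add src[6]='d' → 'xrd'
i=9: add src[1]='q' → 'xrdq'
i=12: add src[4]='e' → 'xrdqe'

xrdqe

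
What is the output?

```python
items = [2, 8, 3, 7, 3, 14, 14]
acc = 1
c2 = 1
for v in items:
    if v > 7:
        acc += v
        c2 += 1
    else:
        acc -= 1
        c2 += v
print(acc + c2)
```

v=2: not >7, acc = 1-1 = 0; c2=3
v=8: >7, acc = 0+8 = 8; c2=4
v=3: not >7, acc = 8-1 = 7; c2=7
v=7: not >7, acc = 7-1 = 6; c2=14
v=3: not >7, acc = 6-1 = 5; c2=17
v=14: >7, acc = 5+14 = 19; c2=18
v=14: >7, acc = 19+14 = 33; c2=19
acc+c2 = 33+19 = 52

52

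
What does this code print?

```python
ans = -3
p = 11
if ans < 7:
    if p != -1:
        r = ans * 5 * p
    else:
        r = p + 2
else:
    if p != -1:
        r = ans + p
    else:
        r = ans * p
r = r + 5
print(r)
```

ans=-3, p=11
ans < 7 is True; p != -1 is True
→ r = ans * 5 * p = -165
r = (-165)+5 = -160

-160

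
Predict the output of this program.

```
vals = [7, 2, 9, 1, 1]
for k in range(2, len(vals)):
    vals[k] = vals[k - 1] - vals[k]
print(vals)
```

[7, 2, -7, -8, -9]

k=2: vals[2] = 2-9 = -7 → [7, 2, -7, 1, 1]
k=3: vals[3] = (-7)-1 = -8 → [7, 2, -7, -8, 1]
k=4: vals[4] = (-8)-1 = -9 → [7, 2, -7, -8, -9]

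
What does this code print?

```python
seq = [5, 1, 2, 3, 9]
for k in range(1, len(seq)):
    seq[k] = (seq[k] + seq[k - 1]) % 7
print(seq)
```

[5, 6, 1, 4, 6]

k=1: seq[1] = (1+5)%7 = 6 → [5, 6, 2, 3, 9]
k=2: seq[2] = (2+6)%7 = 1 → [5, 6, 1, 3, 9]
k=3: seq[3] = (3+1)%7 = 4 → [5, 6, 1, 4, 9]
k=4: seq[4] = (9+4)%7 = 6 → [5, 6, 1, 4, 6]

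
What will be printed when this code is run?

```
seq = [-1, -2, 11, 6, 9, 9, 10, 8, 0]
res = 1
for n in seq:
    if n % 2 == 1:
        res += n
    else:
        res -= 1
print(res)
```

n=-1: odd, res = 1+(-1) = 0
n=-2: not odd, res = 0-1 = -1
n=11: odd, res = (-1)+11 = 10
n=6: not odd, res = 10-1 = 9
n=9: odd, res = 9+9 = 18
n=9: odd, res = 18+9 = 27
n=10: not odd, res = 27-1 = 26
n=8: not odd, res = 26-1 = 25
n=0: not odd, res = 25-1 = 24

24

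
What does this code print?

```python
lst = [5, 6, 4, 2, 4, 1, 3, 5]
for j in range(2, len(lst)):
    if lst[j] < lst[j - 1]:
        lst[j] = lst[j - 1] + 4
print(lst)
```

j=2: 4<6, lst[2] = 6+4 = 10 → [5, 6, 10, 2, 4, 1, 3, 5]
j=3: 2<10, lst[3] = 10+4 = 14 → [5, 6, 10, 14, 4, 1, 3, 5]
j=4: 4<14, lst[4] = 14+4 = 18 → [5, 6, 10, 14, 18, 1, 3, 5]
j=5: 1<18, lst[5] = 18+4 = 22 → [5, 6, 10, 14, 18, 22, 3, 5]
j=6: 3<22, lst[6] = 22+4 = 26 → [5, 6, 10, 14, 18, 22, 26, 5]
j=7: 5<26, lst[7] = 26+4 = 30 → [5, 6, 10, 14, 18, 22, 26, 30]

[5, 6, 10, 14, 18, 22, 26, 30]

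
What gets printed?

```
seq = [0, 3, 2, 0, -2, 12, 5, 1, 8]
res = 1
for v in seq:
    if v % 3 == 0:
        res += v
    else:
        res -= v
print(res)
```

2

v=0: %3==0, res = 1+0 = 1
v=3: %3==0, res = 1+3 = 4
v=2: not %3==0, res = 4-2 = 2
v=0: %3==0, res = 2+0 = 2
v=-2: not %3==0, res = 2-(-2) = 4
v=12: %3==0, res = 4+12 = 16
v=5: not %3==0, res = 16-5 = 11
v=1: not %3==0, res = 11-1 = 10
v=8: not %3==0, res = 10-8 = 2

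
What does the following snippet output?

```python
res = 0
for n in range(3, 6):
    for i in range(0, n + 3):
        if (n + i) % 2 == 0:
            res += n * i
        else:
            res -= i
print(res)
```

n=3,i=0: odd sum, res = 0-0 = 0
n=3,i=1: even sum, res = 0+3 = 3
n=3,i=2: odd sum, res = 3-2 = 1
n=3,i=3: even sum, res = 1+9 = 10
n=3,i=4: odd sum, res = 10-4 = 6
n=3,i=5: even sum, res = 6+15 = 21
n=4,i=0: even sum, res = 21+0 = 21
n=4,i=1: odd sum, res = 21-1 = 20
n=4,i=2: even sum, res = 20+8 = 28
n=4,i=3: odd sum, res = 28-3 = 25
n=4,i=4: even sum, res = 25+16 = 41
n=4,i=5: odd sum, res = 41-5 = 36
n=4,i=6: even sum, res = 36+24 = 60
n=5,i=0: odd sum, res = 60-0 = 60
n=5,i=1: even sum, res = 60+5 = 65
n=5,i=2: odd sum, res = 65-2 = 63
n=5,i=3: even sum, res = 63+15 = 78
n=5,i=4: odd sum, res = 78-4 = 74
n=5,i=5: even sum, res = 74+25 = 99
n=5,i=6: odd sum, res = 99-6 = 93
n=5,i=7: even sum, res = 93+35 = 128

128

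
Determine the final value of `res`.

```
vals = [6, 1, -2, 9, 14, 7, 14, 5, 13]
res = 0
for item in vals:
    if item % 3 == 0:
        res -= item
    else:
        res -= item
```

-67

item=6: %3==0, res = 0-6 = -6
item=1: not %3==0, res = (-6)-1 = -7
item=-2: not %3==0, res = (-7)-(-2) = -5
item=9: %3==0, res = (-5)-9 = -14
item=14: not %3==0, res = (-14)-14 = -28
item=7: not %3==0, res = (-28)-7 = -35
item=14: not %3==0, res = (-35)-14 = -49
item=5: not %3==0, res = (-49)-5 = -54
item=13: not %3==0, res = (-54)-13 = -67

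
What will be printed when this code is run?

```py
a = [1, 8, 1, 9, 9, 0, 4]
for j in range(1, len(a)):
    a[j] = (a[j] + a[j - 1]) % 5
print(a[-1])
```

2

j=1: a[1] = (8+1)%5 = 4 → [1, 4, 1, 9, 9, 0, 4]
j=2: a[2] = (1+4)%5 = 0 → [1, 4, 0, 9, 9, 0, 4]
j=3: a[3] = (9+0)%5 = 4 → [1, 4, 0, 4, 9, 0, 4]
j=4: a[4] = (9+4)%5 = 3 → [1, 4, 0, 4, 3, 0, 4]
j=5: a[5] = (0+3)%5 = 3 → [1, 4, 0, 4, 3, 3, 4]
j=6: a[6] = (4+3)%5 = 2 → [1, 4, 0, 4, 3, 3, 2]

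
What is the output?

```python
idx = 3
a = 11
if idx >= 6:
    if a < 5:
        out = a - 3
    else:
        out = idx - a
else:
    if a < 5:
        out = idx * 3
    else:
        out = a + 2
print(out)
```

13

idx=3, a=11
idx >= 6 is False; a < 5 is False
→ out = a + 2 = 13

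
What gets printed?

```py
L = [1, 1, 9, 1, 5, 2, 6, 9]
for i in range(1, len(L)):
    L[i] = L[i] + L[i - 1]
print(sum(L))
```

121

i=1: L[1] = 1+1 = 2 → [1, 2, 9, 1, 5, 2, 6, 9]
i=2: L[2] = 9+2 = 11 → [1, 2, 11, 1, 5, 2, 6, 9]
i=3: L[3] = 1+11 = 12 → [1, 2, 11, 12, 5, 2, 6, 9]
i=4: L[4] = 5+12 = 17 → [1, 2, 11, 12, 17, 2, 6, 9]
i=5: L[5] = 2+17 = 19 → [1, 2, 11, 12, 17, 19, 6, 9]
i=6: L[6] = 6+19 = 25 → [1, 2, 11, 12, 17, 19, 25, 9]
i=7: L[7] = 9+25 = 34 → [1, 2, 11, 12, 17, 19, 25, 34]
sum = 121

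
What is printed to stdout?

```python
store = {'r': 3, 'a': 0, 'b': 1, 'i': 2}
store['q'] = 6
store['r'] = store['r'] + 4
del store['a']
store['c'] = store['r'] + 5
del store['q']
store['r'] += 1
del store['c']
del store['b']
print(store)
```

{'r': 8, 'i': 2}

store['q'] = 6 → {'r': 3, 'a': 0, 'b': 1, 'i': 2, 'q': 6}
store['r'] = store['r']+4 = 7 → {'r': 7, 'a': 0, 'b': 1, 'i': 2, 'q': 6}
del 'a' → {'r': 7, 'b': 1, 'i': 2, 'q': 6}
store['c'] = store['r']+5 = 12 → {'r': 7, 'b': 1, 'i': 2, 'q': 6, 'c': 12}
del 'q' → {'r': 7, 'b': 1, 'i': 2, 'c': 12}
store['r'] = 7+1 = 8 → {'r': 8, 'b': 1, 'i': 2, 'c': 12}
del 'c' → {'r': 8, 'b': 1, 'i': 2}
del 'b' → {'r': 8, 'i': 2}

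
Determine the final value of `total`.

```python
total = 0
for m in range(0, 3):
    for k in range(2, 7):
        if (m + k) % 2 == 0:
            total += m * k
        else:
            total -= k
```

4

m=0,k=2: even sum, total = 0+0 = 0
m=0,k=3: odd sum, total = 0-3 = -3
m=0,k=4: even sum, total = (-3)+0 = -3
m=0,k=5: odd sum, total = (-3)-5 = -8
m=0,k=6: even sum, total = (-8)+0 = -8
m=1,k=2: odd sum, total = (-8)-2 = -10
m=1,k=3: even sum, total = (-10)+3 = -7
m=1,k=4: odd sum, total = (-7)-4 = -11
m=1,k=5: even sum, total = (-11)+5 = -6
m=1,k=6: odd sum, total = (-6)-6 = -12
m=2,k=2: even sum, total = (-12)+4 = -8
m=2,k=3: odd sum, total = (-8)-3 = -11
m=2,k=4: even sum, total = (-11)+8 = -3
m=2,k=5: odd sum, total = (-3)-5 = -8
m=2,k=6: even sum, total = (-8)+12 = 4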